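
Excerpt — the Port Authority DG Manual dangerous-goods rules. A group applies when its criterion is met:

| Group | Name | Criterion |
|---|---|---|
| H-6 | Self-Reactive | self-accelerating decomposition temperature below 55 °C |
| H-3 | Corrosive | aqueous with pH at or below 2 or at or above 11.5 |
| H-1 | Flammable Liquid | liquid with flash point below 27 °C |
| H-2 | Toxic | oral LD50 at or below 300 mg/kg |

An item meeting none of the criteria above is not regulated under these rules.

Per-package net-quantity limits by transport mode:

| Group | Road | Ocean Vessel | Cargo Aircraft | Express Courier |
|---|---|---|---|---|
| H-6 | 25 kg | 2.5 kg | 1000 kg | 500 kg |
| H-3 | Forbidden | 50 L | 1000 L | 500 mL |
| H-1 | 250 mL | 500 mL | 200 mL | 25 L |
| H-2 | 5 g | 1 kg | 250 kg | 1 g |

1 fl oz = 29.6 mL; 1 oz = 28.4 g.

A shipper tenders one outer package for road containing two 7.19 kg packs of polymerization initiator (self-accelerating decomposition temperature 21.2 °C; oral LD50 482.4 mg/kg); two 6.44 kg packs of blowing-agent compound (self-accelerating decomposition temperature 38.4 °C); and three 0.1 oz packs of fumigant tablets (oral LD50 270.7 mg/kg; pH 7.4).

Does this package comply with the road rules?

Polymerization initiator: self-accelerating decomposition temperature 21.2 °C < 55 °C → Group H-6 (Self-Reactive).
The blowing-agent compound has self-accelerating decomposition temperature 38.4 °C, which is < 55 °C, so it is Group H-6 (Self-Reactive).
Oral LD50 270.7 mg/kg meets the Group H-2 criterion (Toxic), so the fumigant tablets are Group H-2.
Total Group H-6: (two 7.19 kg packs = 14.38 kg) + (two 6.44 kg packs = 12.88 kg) = 27.26 kg.
27.26 kg exceeds the road limit of 25 kg for Group H-6.
Group H-2 quantity: three 0.1 oz packs = 8.52 g.
8.52 g exceeds the road limit of 5 g for Group H-2.

No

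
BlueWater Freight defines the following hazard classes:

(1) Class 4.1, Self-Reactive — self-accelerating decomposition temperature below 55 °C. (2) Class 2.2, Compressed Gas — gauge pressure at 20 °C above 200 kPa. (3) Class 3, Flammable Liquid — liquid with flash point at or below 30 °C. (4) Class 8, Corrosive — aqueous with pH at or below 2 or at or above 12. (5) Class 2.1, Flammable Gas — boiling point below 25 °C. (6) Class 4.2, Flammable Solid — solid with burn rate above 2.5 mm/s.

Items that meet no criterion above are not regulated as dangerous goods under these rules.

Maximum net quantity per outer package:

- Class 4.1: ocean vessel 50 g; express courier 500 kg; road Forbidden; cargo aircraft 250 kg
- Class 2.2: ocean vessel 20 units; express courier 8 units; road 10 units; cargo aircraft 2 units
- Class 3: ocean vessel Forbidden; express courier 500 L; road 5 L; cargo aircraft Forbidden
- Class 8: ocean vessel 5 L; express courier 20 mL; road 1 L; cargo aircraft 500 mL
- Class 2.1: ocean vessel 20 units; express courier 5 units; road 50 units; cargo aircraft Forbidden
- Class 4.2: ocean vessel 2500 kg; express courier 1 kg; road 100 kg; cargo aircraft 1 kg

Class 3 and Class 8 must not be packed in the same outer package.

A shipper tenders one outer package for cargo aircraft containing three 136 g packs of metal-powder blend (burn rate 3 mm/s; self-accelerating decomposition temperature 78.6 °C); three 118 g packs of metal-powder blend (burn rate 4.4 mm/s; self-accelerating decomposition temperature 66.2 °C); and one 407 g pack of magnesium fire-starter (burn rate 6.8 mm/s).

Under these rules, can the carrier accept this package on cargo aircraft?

No

The metal-powder blend has burn rate 3 mm/s, which is > 2.5 mm/s, so it is Class 4.2 (Flammable Solid).
With burn rate 4.4 mm/s (> 2.5 mm/s), the metal-powder blend falls in Class 4.2.
Burn rate 6.8 mm/s meets the Class 4.2 criterion (Flammable Solid), so the magnesium fire-starter is Class 4.2.
Total Class 4.2: (three 136 g packs = 408 g) + (three 118 g packs = 354 g) + 407 g = 1.169 kg.
1.169 kg exceeds the cargo aircraft limit of 1 kg for Class 4.2.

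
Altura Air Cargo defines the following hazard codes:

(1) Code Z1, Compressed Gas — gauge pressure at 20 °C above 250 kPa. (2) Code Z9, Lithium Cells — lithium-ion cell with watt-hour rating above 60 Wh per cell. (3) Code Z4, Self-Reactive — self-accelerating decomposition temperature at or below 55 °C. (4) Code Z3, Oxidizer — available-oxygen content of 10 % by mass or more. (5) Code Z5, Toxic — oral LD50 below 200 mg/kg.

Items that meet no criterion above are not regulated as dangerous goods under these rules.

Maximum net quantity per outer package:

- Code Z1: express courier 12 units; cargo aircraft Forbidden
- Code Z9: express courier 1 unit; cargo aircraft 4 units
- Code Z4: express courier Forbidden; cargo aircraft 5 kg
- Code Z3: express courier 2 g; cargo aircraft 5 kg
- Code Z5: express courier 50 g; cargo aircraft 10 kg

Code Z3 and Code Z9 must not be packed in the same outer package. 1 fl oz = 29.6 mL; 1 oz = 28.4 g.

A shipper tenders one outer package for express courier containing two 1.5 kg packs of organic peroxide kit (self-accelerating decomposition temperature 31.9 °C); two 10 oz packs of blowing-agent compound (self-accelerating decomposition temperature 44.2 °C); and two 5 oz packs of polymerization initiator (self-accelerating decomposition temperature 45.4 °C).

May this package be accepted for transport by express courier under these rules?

Self-accelerating decomposition temperature 31.9 °C meets the Code Z4 criterion (Self-Reactive), so the organic peroxide kit is Code Z4.
Self-accelerating decomposition temperature 44.2 °C meets the Code Z4 criterion (Self-Reactive), so the blowing-agent compound is Code Z4.
Self-accelerating decomposition temperature 45.4 °C meets the Code Z4 criterion (Self-Reactive), so the polymerization initiator is Code Z4.
Code Z4 net quantity: (two 1.5 kg packs = 3 kg) + (two 10 oz packs = 568 g) + (two 5 oz packs = 284 g) = 3.852 kg.
Code Z4 is Forbidden by express courier.

No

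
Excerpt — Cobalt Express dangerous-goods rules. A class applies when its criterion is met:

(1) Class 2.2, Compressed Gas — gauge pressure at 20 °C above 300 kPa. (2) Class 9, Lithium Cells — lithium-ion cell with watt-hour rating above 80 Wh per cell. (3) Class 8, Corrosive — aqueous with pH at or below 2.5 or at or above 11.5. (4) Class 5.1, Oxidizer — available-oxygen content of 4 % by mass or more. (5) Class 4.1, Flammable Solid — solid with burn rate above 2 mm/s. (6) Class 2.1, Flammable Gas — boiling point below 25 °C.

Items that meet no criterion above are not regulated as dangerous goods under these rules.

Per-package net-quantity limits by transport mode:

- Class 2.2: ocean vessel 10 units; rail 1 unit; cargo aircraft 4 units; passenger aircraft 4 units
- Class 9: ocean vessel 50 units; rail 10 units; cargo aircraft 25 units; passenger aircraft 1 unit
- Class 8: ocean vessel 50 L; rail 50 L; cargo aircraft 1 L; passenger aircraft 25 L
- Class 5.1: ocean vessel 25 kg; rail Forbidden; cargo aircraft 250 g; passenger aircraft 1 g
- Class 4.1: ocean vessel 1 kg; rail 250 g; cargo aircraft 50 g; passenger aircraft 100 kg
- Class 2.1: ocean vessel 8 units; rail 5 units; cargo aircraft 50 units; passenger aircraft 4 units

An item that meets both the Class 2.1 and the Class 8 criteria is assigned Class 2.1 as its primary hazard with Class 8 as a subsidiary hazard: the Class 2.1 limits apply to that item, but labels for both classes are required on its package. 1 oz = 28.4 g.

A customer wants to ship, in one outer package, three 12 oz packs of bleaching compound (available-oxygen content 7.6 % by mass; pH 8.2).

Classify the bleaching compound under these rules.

Available-oxygen content 7.6 % by mass meets the Class 5.1 criterion (Oxidizer), so the bleaching compound is Class 5.1.

Class 5.1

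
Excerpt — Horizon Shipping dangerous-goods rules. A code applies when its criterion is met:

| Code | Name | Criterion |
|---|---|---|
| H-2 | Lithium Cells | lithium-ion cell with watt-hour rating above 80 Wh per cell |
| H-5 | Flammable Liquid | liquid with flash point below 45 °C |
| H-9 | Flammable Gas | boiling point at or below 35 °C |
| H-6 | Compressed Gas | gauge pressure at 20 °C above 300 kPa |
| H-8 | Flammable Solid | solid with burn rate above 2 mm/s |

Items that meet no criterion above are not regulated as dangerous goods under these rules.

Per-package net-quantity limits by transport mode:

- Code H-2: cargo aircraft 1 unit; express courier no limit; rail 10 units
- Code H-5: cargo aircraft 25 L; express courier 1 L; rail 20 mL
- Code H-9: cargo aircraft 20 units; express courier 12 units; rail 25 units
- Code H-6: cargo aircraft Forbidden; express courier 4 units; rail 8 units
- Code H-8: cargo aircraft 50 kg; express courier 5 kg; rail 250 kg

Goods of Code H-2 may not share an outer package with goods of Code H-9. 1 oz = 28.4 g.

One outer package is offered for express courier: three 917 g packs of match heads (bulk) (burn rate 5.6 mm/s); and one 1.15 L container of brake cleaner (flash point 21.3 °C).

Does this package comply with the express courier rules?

With burn rate 5.6 mm/s (> 2 mm/s), the match heads (bulk) fall in Code H-8.
Brake cleaner: flash point 21.3 °C < 45 °C → Code H-5 (Flammable Liquid).
Code H-5 quantity: 1.15 L.
1.15 L > 1 L (express courier limit, Code H-5) — over the limit.
Code H-8 quantity: three 917 g packs = 2.751 kg.
2.751 kg ≤ 5 kg (express courier limit, Code H-8) — within limit.
The segregation rule (Code H-2 with Code H-9) does not apply to Code H-5 with Code H-8.

No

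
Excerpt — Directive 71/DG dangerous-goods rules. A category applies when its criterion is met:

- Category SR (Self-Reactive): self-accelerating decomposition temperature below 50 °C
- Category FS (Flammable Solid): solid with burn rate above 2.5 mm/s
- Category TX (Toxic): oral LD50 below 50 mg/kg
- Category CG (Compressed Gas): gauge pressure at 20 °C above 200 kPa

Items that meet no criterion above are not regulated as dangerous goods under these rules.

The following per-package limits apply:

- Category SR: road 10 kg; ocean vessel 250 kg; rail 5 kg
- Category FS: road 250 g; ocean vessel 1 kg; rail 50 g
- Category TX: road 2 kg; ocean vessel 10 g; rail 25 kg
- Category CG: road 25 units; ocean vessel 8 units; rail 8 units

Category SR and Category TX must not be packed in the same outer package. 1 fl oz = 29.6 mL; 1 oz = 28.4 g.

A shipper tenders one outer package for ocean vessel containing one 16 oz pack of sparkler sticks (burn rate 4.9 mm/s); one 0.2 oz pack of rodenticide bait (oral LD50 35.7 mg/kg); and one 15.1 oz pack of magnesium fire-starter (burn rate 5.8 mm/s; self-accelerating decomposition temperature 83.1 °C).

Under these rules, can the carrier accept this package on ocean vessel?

Yes

With burn rate 4.9 mm/s (> 2.5 mm/s), the sparkler sticks fall in Category FS.
Rodenticide bait: oral LD50 35.7 mg/kg < 50 mg/kg → Category TX (Toxic).
Magnesium fire-starter: burn rate 5.8 mm/s > 2.5 mm/s → Category FS (Flammable Solid).
Total Category FS: (one 16 oz pack = 454.4 g) + (one 15.1 oz pack = 428.84 g) = 883.24 g.
883.24 g is within the ocean vessel limit of 1 kg for Category FS.
Category TX quantity: one 0.2 oz pack = 5.68 g.
5.68 g ≤ 10 g (ocean vessel limit, Category TX) — within limit.
The segregation rule (Category SR with Category TX) does not apply to Category FS with Category TX.
Every hazard category is within its ocean vessel limit and no segregation rule is violated.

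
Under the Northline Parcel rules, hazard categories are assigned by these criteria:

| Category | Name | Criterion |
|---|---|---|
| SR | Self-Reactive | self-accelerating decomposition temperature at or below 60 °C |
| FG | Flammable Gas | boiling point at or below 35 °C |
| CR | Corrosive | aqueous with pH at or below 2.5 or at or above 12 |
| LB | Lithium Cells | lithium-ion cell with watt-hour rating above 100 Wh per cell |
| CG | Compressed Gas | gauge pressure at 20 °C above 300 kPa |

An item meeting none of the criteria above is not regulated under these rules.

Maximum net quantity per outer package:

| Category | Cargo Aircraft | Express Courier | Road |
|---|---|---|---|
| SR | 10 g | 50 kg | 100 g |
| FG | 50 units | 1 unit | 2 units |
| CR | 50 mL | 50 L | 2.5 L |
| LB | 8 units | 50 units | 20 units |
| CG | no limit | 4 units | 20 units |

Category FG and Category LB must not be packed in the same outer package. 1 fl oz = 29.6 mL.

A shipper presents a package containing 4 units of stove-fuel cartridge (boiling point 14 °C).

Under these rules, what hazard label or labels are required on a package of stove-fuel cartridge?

Stove-fuel cartridge: boiling point 14 °C ≤ 35 °C → Category FG (Flammable Gas).
Only the Category FG label is required.

Category FG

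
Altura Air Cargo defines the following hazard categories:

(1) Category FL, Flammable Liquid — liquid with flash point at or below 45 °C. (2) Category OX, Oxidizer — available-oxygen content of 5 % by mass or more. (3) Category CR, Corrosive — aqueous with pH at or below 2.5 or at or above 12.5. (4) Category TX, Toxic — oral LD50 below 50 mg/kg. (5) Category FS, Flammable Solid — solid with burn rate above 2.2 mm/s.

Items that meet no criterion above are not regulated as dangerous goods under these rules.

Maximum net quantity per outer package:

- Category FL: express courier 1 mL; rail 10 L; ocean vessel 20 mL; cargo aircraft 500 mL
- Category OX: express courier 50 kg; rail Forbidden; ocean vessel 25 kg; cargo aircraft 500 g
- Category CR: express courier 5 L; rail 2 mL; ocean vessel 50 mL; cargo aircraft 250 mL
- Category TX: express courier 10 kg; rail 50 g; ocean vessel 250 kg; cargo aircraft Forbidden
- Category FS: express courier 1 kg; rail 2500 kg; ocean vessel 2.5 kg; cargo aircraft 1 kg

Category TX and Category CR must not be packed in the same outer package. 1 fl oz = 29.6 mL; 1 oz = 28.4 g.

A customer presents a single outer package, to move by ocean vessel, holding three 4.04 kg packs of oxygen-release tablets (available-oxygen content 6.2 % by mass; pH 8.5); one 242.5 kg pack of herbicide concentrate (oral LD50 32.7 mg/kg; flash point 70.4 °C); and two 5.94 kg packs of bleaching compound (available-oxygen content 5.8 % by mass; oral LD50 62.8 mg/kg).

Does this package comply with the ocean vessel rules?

The oxygen-release tablets have available-oxygen content 6.2 % by mass, which is ≥ 5 % by mass, so they are Category OX (Oxidizer).
The herbicide concentrate has oral LD50 32.7 mg/kg, which is < 50 mg/kg, so it is Category TX (Toxic).
With available-oxygen content 5.8 % by mass (≥ 5 % by mass), the bleaching compound falls in Category OX.
Category TX quantity: 242.5 kg.
242.5 kg ≤ 250 kg (ocean vessel limit, Category TX) — within limit.
Total Category OX: (three 4.04 kg packs = 12.12 kg) + (two 5.94 kg packs = 11.88 kg) = 24 kg.
That is within the Category OX ocean vessel limit of 25 kg.
The segregation rule (Category TX with Category CR) does not apply to Category TX with Category OX.
Every hazard category is within its ocean vessel limit and no segregation rule is violated.

Yes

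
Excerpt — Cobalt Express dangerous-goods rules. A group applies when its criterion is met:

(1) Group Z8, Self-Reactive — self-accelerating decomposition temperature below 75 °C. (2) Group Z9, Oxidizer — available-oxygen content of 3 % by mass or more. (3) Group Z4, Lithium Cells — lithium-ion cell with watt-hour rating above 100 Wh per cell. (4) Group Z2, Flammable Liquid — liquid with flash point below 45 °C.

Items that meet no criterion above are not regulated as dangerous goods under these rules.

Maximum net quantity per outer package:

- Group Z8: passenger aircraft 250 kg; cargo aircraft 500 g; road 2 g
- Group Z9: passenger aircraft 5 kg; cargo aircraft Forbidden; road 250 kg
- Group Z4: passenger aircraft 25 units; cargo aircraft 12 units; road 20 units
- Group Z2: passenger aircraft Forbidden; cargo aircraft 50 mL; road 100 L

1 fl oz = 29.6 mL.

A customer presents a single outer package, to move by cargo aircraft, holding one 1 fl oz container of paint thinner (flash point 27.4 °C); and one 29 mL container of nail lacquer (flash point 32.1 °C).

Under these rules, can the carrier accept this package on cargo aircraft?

No

With flash point 27.4 °C (< 45 °C), the paint thinner falls in Group Z2.
The nail lacquer has flash point 32.1 °C, which is < 45 °C, so it is Group Z2 (Flammable Liquid).
Total Group Z2: (one 1 fl oz container = 29.6 mL) + 29 mL = 58.6 mL.
58.6 mL > 50 mL (cargo aircraft limit, Group Z2) — over the limit.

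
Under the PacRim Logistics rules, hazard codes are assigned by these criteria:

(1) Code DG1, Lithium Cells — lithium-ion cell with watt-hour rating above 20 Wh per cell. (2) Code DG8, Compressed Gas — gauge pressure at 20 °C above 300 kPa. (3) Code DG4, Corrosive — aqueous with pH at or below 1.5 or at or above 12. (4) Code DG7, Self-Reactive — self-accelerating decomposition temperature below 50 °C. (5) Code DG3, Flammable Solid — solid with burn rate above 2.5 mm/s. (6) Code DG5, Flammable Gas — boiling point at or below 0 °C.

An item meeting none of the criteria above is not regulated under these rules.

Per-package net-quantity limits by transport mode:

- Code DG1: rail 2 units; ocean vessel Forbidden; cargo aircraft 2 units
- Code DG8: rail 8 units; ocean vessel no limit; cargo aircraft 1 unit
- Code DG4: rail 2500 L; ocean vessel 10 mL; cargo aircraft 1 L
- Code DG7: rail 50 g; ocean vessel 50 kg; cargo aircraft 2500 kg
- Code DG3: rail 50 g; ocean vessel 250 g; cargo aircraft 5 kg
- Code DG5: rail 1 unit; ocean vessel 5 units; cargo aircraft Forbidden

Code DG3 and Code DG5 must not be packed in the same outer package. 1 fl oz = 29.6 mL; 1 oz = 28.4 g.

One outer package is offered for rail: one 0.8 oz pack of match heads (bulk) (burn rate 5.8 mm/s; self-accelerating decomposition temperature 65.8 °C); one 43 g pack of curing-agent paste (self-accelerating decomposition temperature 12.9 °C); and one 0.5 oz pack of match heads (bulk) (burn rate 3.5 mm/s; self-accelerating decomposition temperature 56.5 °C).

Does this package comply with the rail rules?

With burn rate 5.8 mm/s (> 2.5 mm/s), the match heads (bulk) fall in Code DG3.
With self-accelerating decomposition temperature 12.9 °C (< 50 °C), the curing-agent paste falls in Code DG7.
The match heads (bulk) have burn rate 3.5 mm/s, which is > 2.5 mm/s, so they are Code DG3 (Flammable Solid).
Total Code DG3: (one 0.8 oz pack = 22.72 g) + (one 0.5 oz pack = 14.2 g) = 36.92 g.
36.92 g is within the rail limit of 50 g for Code DG3.
Code DG7 quantity: 43 g.
43 g is within the rail limit of 50 g for Code DG7.
The segregation rule (Code DG3 with Code DG5) does not apply to Code DG3 with Code DG7.
Every hazard code is within its rail limit and no segregation rule is violated.

Yes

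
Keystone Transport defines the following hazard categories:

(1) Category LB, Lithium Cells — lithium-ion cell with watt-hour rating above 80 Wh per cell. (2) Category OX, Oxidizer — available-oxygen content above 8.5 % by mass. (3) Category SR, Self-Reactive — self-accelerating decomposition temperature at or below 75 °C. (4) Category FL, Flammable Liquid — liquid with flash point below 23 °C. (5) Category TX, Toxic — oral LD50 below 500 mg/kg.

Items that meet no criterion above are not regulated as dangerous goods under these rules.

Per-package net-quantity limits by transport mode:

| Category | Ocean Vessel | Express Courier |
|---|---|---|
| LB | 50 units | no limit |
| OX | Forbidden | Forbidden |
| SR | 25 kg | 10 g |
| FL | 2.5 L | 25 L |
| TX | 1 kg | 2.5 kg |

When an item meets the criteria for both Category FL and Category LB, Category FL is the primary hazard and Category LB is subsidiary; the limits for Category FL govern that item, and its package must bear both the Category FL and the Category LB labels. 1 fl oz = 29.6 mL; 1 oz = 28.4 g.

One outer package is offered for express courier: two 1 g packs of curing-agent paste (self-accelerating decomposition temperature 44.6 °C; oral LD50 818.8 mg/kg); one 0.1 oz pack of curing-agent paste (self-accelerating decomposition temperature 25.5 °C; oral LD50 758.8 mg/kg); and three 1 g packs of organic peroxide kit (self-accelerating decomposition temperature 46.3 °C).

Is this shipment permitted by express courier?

The curing-agent paste has self-accelerating decomposition temperature 44.6 °C, which is ≤ 75 °C, so it is Category SR (Self-Reactive).
With self-accelerating decomposition temperature 25.5 °C (≤ 75 °C), the curing-agent paste falls in Category SR.
The organic peroxide kit has self-accelerating decomposition temperature 46.3 °C, which is ≤ 75 °C, so it is Category SR (Self-Reactive).
Total Category SR: (two 1 g packs = 2 g) + (one 0.1 oz pack = 2.84 g) + (three 1 g packs = 3 g) = 7.84 g.
That is within the Category SR express courier limit of 10 g.

Yes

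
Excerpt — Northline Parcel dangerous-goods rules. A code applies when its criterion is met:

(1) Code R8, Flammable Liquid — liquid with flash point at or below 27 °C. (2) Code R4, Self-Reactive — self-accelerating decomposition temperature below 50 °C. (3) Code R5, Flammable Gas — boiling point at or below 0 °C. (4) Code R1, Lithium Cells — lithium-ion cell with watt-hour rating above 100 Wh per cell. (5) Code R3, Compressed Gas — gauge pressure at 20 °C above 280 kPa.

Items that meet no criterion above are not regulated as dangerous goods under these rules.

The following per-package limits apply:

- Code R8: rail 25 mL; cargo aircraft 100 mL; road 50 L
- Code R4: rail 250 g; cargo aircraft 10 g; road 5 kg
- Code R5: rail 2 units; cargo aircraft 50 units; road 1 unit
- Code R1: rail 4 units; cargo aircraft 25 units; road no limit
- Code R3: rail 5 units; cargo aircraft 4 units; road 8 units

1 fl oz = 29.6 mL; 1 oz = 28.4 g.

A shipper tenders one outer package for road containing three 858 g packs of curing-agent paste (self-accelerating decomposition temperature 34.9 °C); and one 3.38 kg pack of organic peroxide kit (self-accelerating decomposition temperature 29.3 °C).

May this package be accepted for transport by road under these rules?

Curing-agent paste: self-accelerating decomposition temperature 34.9 °C < 50 °C → Code R4 (Self-Reactive).
Organic peroxide kit: self-accelerating decomposition temperature 29.3 °C < 50 °C → Code R4 (Self-Reactive).
Code R4 net quantity: (three 858 g packs = 2.574 kg) + 3.38 kg = 5.954 kg.
5.954 kg > 5 kg (road limit, Code R4) — over the limit.

No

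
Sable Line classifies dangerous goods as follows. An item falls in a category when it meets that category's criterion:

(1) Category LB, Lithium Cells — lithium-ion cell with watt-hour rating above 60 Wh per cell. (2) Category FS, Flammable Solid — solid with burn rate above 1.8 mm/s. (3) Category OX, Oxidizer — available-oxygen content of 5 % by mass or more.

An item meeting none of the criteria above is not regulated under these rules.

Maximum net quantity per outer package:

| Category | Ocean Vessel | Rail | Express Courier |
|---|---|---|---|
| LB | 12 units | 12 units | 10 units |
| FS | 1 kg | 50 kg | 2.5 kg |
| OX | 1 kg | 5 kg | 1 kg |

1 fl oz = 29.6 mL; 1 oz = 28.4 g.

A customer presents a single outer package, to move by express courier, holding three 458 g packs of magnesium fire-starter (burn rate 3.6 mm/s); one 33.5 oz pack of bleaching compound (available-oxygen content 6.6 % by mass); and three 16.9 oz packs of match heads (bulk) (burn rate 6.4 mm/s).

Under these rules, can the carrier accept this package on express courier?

The magnesium fire-starter has burn rate 3.6 mm/s, which is > 1.8 mm/s, so it is Category FS (Flammable Solid).
The bleaching compound has available-oxygen content 6.6 % by mass, which is ≥ 5 % by mass, so it is Category OX (Oxidizer).
The match heads (bulk) have burn rate 6.4 mm/s, which is > 1.8 mm/s, so they are Category FS (Flammable Solid).
Total Category FS: (three 458 g packs = 1.374 kg) + (three 16.9 oz packs = 1439.88 g) = 2813.88 g.
2813.88 g > 2.5 kg (express courier limit, Category FS) — over the limit.
Category OX quantity: one 33.5 oz pack = 951.4 g.
That is within the Category OX express courier limit of 1 kg.

No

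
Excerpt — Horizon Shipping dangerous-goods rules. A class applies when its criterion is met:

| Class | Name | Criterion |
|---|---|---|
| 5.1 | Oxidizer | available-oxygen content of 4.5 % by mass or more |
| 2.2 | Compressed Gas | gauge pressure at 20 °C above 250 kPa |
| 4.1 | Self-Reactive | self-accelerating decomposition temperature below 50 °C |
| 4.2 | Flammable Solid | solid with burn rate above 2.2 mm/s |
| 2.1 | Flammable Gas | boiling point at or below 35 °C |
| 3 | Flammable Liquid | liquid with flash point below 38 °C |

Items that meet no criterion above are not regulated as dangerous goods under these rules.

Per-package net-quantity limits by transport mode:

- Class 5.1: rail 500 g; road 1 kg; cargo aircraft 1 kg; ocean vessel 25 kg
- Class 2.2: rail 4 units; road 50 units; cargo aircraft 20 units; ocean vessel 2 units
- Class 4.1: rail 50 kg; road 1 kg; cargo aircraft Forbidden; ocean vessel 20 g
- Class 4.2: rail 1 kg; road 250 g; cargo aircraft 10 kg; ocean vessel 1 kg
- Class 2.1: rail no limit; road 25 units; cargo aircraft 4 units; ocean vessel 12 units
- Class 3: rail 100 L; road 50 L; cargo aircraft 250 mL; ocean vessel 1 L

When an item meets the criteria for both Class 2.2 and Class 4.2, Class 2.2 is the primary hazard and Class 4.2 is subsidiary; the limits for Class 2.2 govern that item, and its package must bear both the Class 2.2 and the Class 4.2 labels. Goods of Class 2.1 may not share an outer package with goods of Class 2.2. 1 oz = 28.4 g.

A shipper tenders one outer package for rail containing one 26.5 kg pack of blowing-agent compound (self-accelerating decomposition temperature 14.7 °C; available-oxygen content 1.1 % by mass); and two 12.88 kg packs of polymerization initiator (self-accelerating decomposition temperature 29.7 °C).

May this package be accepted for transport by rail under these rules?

No

Self-accelerating decomposition temperature 14.7 °C meets the Class 4.1 criterion (Self-Reactive), so the blowing-agent compound is Class 4.1.
With self-accelerating decomposition temperature 29.7 °C (< 50 °C), the polymerization initiator falls in Class 4.1.
Class 4.1 net quantity: 26.5 kg + (two 12.88 kg packs = 25.76 kg) = 52.26 kg.
52.26 kg exceeds the rail limit of 50 kg for Class 4.1.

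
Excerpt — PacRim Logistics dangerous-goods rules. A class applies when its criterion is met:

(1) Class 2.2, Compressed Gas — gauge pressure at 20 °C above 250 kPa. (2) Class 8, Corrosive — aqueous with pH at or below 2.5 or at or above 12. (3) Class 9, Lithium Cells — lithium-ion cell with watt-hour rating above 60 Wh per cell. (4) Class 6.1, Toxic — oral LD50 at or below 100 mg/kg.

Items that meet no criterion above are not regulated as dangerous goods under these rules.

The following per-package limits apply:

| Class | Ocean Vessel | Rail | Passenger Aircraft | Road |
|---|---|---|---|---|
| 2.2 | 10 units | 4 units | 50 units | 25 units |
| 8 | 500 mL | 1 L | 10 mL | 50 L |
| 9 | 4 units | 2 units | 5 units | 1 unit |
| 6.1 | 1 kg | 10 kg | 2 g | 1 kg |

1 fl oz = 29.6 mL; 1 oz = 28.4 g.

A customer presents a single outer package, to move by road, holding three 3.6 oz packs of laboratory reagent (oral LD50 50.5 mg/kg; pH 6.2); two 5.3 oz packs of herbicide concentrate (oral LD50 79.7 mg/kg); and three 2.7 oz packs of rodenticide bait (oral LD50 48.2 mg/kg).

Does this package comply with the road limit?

Yes

Oral LD50 50.5 mg/kg meets the Class 6.1 criterion (Toxic), so the laboratory reagent is Class 6.1.
Herbicide concentrate: oral LD50 79.7 mg/kg ≤ 100 mg/kg → Class 6.1 (Toxic).
With oral LD50 48.2 mg/kg (≤ 100 mg/kg), the rodenticide bait falls in Class 6.1.
Total Class 6.1: (three 3.6 oz packs = 306.72 g) + (two 5.3 oz packs = 301.04 g) + (three 2.7 oz packs = 230.04 g) = 837.8 g.
837.8 g is within the road limit of 1 kg for Class 6.1.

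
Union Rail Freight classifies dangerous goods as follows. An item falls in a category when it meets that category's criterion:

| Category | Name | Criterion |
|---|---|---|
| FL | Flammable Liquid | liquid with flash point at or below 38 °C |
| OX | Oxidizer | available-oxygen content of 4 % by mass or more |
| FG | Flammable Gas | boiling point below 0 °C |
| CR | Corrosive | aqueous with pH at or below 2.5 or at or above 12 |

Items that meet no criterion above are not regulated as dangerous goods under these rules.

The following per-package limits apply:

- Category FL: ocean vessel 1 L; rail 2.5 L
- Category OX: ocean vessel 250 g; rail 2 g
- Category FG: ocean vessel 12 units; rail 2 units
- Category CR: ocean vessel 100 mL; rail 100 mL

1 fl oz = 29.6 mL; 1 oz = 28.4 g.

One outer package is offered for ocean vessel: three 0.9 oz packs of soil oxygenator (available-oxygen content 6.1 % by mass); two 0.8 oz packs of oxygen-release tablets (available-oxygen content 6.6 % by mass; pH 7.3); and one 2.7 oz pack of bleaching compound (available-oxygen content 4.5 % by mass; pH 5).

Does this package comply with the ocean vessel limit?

Yes

Soil oxygenator: available-oxygen content 6.1 % by mass ≥ 4 % by mass → Category OX (Oxidizer).
Available-oxygen content 6.6 % by mass meets the Category OX criterion (Oxidizer), so the oxygen-release tablets are Category OX.
Available-oxygen content 4.5 % by mass meets the Category OX criterion (Oxidizer), so the bleaching compound is Category OX.
Category OX net quantity: (three 0.9 oz packs = 76.68 g) + (two 0.8 oz packs = 45.44 g) + (one 2.7 oz pack = 76.68 g) = 198.8 g.
198.8 g is within the ocean vessel limit of 250 g for Category OX.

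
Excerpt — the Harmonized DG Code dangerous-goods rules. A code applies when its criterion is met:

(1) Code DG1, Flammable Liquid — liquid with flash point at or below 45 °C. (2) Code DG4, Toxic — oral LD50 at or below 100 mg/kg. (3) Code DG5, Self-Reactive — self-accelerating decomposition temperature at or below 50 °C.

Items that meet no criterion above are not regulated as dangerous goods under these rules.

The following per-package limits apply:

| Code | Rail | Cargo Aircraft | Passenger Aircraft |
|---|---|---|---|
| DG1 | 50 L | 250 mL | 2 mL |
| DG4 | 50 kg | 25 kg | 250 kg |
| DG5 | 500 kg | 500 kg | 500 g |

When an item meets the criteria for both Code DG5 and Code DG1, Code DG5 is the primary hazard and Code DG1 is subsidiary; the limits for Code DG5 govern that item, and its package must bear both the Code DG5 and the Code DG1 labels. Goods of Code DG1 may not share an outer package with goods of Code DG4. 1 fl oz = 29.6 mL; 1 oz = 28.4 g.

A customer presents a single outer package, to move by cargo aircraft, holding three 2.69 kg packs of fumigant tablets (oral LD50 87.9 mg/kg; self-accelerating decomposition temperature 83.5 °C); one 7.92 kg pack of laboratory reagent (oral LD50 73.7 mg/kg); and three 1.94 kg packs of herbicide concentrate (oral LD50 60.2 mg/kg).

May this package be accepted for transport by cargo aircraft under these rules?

Yes

Fumigant tablets: oral LD50 87.9 mg/kg ≤ 100 mg/kg → Code DG4 (Toxic).
Oral LD50 73.7 mg/kg meets the Code DG4 criterion (Toxic), so the laboratory reagent is Code DG4.
The herbicide concentrate has oral LD50 60.2 mg/kg, which is ≤ 100 mg/kg, so it is Code DG4 (Toxic).
Code DG4 net quantity: (three 2.69 kg packs = 8.07 kg) + 7.92 kg + (three 1.94 kg packs = 5.82 kg) = 21.81 kg.
That is within the Code DG4 cargo aircraft limit of 25 kg.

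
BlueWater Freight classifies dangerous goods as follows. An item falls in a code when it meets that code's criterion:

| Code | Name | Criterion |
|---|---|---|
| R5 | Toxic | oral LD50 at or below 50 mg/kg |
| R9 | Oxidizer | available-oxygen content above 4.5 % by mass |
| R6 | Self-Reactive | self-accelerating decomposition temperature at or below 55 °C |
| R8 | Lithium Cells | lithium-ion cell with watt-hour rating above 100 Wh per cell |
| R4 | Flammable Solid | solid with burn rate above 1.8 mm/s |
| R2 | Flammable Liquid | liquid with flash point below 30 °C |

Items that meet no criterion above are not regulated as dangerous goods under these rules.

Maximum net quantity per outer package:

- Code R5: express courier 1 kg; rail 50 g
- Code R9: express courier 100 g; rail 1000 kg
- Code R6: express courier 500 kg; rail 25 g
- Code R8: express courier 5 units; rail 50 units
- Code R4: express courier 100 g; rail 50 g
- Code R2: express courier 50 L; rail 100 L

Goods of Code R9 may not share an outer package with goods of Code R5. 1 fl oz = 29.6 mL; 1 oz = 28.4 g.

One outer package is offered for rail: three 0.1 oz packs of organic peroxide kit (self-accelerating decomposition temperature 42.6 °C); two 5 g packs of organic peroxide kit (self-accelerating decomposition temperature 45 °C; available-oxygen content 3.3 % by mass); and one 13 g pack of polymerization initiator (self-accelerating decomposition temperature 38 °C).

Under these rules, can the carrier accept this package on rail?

Self-accelerating decomposition temperature 42.6 °C meets the Code R6 criterion (Self-Reactive), so the organic peroxide kit is Code R6.
Self-accelerating decomposition temperature 45 °C meets the Code R6 criterion (Self-Reactive), so the organic peroxide kit is Code R6.
Polymerization initiator: self-accelerating decomposition temperature 38 °C ≤ 55 °C → Code R6 (Self-Reactive).
Total Code R6: (three 0.1 oz packs = 8.52 g) + (two 5 g packs = 10 g) + 13 g = 31.52 g.
31.52 g > 25 g (rail limit, Code R6) — over the limit.

No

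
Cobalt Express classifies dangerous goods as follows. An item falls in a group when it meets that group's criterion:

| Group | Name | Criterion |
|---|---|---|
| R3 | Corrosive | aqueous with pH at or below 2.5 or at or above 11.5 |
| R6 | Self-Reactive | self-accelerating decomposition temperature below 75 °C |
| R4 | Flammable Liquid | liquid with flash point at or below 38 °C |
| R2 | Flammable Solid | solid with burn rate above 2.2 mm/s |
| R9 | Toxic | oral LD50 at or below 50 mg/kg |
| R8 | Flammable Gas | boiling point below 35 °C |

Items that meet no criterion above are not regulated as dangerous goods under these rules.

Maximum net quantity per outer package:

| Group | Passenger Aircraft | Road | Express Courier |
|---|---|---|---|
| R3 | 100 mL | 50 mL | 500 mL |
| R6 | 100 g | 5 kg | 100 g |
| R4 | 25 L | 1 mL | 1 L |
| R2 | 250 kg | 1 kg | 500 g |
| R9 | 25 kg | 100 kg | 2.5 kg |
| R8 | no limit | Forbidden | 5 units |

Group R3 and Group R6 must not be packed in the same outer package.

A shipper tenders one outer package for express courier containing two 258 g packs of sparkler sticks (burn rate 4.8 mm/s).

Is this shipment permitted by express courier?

No

Sparkler sticks: burn rate 4.8 mm/s > 2.2 mm/s → Group R2 (Flammable Solid).
Group R2 quantity: two 258 g packs = 516 g.
516 g exceeds the express courier limit of 500 g for Group R2.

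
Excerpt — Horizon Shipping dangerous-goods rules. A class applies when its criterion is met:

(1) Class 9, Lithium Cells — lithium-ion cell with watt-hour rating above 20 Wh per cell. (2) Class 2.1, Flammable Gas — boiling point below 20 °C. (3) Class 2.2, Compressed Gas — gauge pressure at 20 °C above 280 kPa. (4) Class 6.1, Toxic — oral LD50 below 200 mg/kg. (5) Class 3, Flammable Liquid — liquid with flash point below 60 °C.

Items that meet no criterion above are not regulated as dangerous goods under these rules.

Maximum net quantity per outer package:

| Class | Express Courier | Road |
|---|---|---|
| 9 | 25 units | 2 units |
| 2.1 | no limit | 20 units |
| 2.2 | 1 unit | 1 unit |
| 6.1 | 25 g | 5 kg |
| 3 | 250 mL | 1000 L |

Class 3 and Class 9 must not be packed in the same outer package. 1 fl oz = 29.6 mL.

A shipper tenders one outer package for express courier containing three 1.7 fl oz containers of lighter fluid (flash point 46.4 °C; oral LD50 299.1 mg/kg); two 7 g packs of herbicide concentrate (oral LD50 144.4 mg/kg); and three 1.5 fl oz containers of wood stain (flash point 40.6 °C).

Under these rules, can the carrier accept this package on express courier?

No

The lighter fluid has flash point 46.4 °C, which is < 60 °C, so it is Class 3 (Flammable Liquid).
With oral LD50 144.4 mg/kg (< 200 mg/kg), the herbicide concentrate falls in Class 6.1.
With flash point 40.6 °C (< 60 °C), the wood stain falls in Class 3.
Total Class 3: (three 1.7 fl oz containers = 150.96 mL) + (three 1.5 fl oz containers = 133.2 mL) = 284.16 mL.
284.16 mL exceeds the express courier limit of 250 mL for Class 3.
Class 6.1 quantity: two 7 g packs = 14 g.
14 g is within the express courier limit of 25 g for Class 6.1.
The segregation rule (Class 3 with Class 9) does not apply to Class 3 with Class 6.1.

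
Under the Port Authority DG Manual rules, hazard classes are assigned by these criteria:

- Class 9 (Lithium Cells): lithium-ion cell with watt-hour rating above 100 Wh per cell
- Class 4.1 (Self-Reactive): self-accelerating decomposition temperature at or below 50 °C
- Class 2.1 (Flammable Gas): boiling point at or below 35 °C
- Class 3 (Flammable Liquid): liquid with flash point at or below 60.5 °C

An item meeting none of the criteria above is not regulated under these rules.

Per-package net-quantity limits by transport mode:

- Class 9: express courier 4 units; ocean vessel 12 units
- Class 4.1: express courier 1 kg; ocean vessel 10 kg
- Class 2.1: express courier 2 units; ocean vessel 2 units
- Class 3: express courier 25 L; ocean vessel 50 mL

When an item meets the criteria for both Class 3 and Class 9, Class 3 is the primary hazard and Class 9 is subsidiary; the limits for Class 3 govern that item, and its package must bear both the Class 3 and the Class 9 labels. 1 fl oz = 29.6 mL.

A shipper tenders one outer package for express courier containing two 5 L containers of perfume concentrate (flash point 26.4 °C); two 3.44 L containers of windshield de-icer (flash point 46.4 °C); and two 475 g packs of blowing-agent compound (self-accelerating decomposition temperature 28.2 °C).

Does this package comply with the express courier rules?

The perfume concentrate has flash point 26.4 °C, which is ≤ 60.5 °C, so it is Class 3 (Flammable Liquid).
The windshield de-icer has flash point 46.4 °C, which is ≤ 60.5 °C, so it is Class 3 (Flammable Liquid).
Self-accelerating decomposition temperature 28.2 °C meets the Class 4.1 criterion (Self-Reactive), so the blowing-agent compound is Class 4.1.
Total Class 3: (two 5 L containers = 10 L) + (two 3.44 L containers = 6.88 L) = 16.88 L.
16.88 L is within the express courier limit of 25 L for Class 3.
Class 4.1 quantity: two 475 g packs = 950 g.
950 g ≤ 1 kg (express courier limit, Class 4.1) — within limit.
Every hazard class is within its express courier limit and no segregation rule is violated.

Yes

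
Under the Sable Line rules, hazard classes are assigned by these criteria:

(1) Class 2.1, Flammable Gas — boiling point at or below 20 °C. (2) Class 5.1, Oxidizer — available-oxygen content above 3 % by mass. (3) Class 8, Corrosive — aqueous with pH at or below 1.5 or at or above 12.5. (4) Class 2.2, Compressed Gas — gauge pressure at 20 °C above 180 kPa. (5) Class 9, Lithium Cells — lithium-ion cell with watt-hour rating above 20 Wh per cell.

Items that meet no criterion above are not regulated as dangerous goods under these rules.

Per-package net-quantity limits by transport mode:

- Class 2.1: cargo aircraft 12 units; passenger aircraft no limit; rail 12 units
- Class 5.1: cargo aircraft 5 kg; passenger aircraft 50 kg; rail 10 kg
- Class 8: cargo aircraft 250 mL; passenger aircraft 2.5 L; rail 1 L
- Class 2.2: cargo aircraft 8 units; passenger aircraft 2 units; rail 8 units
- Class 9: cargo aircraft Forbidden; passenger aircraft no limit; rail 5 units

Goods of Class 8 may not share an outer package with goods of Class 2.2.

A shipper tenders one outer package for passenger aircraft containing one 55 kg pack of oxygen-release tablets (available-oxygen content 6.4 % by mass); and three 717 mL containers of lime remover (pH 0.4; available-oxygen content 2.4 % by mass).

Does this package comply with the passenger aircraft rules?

Available-oxygen content 6.4 % by mass meets the Class 5.1 criterion (Oxidizer), so the oxygen-release tablets are Class 5.1.
With pH 0.4 (≤ 1.5), the lime remover falls in Class 8.
Class 8 quantity: three 717 mL containers = 2.151 L.
That is within the Class 8 passenger aircraft limit of 2.5 L.
Class 5.1 quantity: 55 kg.
55 kg exceeds the passenger aircraft limit of 50 kg for Class 5.1.
The segregation rule (Class 8 with Class 2.2) does not apply to Class 8 with Class 5.1.

No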